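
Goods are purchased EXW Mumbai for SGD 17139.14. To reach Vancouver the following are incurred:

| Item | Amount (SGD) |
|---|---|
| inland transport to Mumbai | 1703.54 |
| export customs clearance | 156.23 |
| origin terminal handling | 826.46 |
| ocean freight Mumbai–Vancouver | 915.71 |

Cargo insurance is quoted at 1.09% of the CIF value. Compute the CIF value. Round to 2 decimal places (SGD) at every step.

CIF value: SGD 20969.65

Let C be the CIF value. C = EXW price + pre-shipment costs + freight + 1.09% × C
C − 1.09% × C = 17139.14 + 1703.54 + 156.23 + 826.46 + 915.71
0.9891 × C = 20741.08
C = 20741.08 / 0.9891 = 20969.65
Insurance premium = 1.09% × 20969.65 = 228.57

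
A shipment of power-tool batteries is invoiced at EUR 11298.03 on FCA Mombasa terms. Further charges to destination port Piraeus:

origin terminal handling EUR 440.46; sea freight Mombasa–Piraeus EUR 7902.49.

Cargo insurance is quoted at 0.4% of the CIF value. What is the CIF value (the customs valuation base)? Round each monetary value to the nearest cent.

Let C be the CIF value. C = FCA price + pre-shipment costs + freight + 0.4% × C
C − 0.4% × C = 11298.03 + 440.46 + 7902.49
0.996 × C = 19640.98
C = 19640.98 / 0.996 = 19719.86
Insurance premium = 0.4% × 19719.86 = 78.88

CIF value: EUR 19719.86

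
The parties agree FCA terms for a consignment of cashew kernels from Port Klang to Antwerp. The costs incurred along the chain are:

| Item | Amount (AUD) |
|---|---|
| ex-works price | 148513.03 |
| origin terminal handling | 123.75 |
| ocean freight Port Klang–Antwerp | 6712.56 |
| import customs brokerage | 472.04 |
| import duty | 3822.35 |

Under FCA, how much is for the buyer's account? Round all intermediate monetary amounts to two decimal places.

FCA: the seller delivers export-cleared goods to the carrier; the buyer bears costs from that point.
Seller's account: goods 148513.03 = 148513.03
Buyer's account: origin terminal 123.75 + freight 6712.56 + brokerage 472.04 + duty 3822.35 = 11130.70

Buyer's account: AUD 11130.70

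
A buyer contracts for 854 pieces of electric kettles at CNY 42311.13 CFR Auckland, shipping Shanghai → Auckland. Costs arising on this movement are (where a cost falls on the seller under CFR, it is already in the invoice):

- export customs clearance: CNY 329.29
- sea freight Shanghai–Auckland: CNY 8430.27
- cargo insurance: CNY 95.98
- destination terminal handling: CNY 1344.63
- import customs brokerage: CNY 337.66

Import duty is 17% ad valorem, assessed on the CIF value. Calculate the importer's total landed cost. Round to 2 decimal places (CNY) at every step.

Total landed cost: CNY 51298.61

CFR: the seller pays costs through ocean freight to the destination port, but not insurance.
Already in the invoice (seller's account under CFR): export clearance, freight — exclude.
CIF value = CFR price + insurance = 42311.13 + 95.98 = 42407.11
Import duty = 42407.11 × 17% = 7209.21
Buyer bears: insurance 95.98 + destination terminal 1344.63 + brokerage 337.66 + duty 7209.21 = 8987.48
Landed cost = invoice 42311.13 + 8987.48 = 51298.61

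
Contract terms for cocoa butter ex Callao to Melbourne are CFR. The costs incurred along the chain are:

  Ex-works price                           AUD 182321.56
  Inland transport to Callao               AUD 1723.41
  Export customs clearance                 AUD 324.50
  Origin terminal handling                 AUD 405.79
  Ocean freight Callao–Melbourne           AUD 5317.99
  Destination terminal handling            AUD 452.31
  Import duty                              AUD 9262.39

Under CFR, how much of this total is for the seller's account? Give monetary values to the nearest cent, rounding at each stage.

CFR: the seller pays costs through ocean freight to the destination port, but not insurance.
Seller's account: goods 182321.56 + inland to port 1723.41 + export clearance 324.50 + origin terminal 405.79 + freight 5317.99 = 190093.25
Buyer's account: destination terminal 452.31 + duty 9262.39 = 9714.70

Seller's account: AUD 190093.25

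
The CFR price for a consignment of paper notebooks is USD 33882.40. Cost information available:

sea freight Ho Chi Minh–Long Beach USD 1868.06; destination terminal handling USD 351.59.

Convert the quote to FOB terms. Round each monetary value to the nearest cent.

Not relevant to the conversion: destination terminal — on the buyer under both terms; not part of either seller's price.
From CFR to FOB, the seller no longer bears: freight.
FOB price = 33882.40 − 1868.06 = 32014.34

FOB price: USD 32014.34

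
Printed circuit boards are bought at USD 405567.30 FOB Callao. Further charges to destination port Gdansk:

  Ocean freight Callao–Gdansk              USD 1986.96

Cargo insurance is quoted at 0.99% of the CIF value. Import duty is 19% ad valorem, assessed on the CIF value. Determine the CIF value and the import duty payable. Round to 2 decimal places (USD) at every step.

CIF value: USD 411629.39; import duty: USD 78209.58

Let C be the CIF value. C = FOB price + freight + 0.99% × C
C − 0.99% × C = 405567.30 + 1986.96
0.9901 × C = 407554.26
C = 407554.26 / 0.9901 = 411629.39
Insurance premium = 0.99% × 411629.39 = 4075.13
Import duty = 411629.39 × 19% = 78209.58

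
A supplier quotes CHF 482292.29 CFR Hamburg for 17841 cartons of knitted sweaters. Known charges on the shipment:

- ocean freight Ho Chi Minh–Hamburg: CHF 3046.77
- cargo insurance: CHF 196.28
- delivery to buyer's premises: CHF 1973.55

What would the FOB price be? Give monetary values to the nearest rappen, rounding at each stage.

FOB price: CHF 479245.52

Not relevant to the conversion: insurance, delivery — on the buyer under both terms; not part of either seller's price.
From CFR to FOB, the seller no longer bears: freight.
FOB price = 482292.29 − 3046.77 = 479245.52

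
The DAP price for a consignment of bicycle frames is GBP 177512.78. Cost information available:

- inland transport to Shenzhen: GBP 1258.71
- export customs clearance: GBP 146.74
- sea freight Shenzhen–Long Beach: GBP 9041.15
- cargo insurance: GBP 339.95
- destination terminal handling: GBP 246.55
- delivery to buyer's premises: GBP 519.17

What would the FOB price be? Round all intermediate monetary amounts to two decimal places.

Not relevant to the conversion: inland to port, export clearance — on the seller under both DAP and FOB; already in the DAP price and stays in the FOB price.
From DAP to FOB, the seller no longer bears: freight, insurance, destination terminal, delivery.
FOB price = 177512.78 − 9041.15 − 339.95 − 246.55 − 519.17 = 167365.96

FOB price: GBP 167365.96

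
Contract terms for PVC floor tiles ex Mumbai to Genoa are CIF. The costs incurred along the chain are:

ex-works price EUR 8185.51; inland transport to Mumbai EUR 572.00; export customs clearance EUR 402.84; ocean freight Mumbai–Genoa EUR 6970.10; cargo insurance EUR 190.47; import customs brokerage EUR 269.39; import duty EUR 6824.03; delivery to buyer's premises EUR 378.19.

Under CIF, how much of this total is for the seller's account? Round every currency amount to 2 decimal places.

Seller's account: EUR 16320.92

CIF: the seller pays costs through ocean freight and marine insurance to the destination port.
Seller's account: goods 8185.51 + inland to port 572.00 + export clearance 402.84 + freight 6970.10 + insurance 190.47 = 16320.92
Buyer's account: brokerage 269.39 + duty 6824.03 + delivery 378.19 = 7471.61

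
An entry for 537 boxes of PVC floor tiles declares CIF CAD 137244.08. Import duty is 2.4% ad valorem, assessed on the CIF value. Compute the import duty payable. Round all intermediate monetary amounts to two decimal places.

Import duty: CAD 3293.86

Import duty = 137244.08 × 2.4% = 3293.86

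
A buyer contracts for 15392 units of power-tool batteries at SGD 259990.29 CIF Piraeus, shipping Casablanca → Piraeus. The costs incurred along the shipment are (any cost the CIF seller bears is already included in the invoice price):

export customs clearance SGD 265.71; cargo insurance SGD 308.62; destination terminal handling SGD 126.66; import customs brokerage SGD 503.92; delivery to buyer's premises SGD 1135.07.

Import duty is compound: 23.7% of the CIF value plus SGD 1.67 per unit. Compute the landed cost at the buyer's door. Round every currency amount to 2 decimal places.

CIF: the seller pays costs through ocean freight and marine insurance to the destination port.
Already in the invoice (seller's account under CIF): export clearance, insurance — exclude.
The CIF price already equals the CIF value: 259990.29
Ad valorem component: 259990.29 × 23.7% = 61617.70
Specific component: 15392 × 1.67 = 25704.64
Import duty = 61617.70 + 25704.64 = 87322.34
Buyer bears: destination terminal 126.66 + brokerage 503.92 + delivery 1135.07 + duty 87322.34 = 89087.99
Landed cost = invoice 259990.29 + 89087.99 = 349078.28

Total landed cost: SGD 349078.28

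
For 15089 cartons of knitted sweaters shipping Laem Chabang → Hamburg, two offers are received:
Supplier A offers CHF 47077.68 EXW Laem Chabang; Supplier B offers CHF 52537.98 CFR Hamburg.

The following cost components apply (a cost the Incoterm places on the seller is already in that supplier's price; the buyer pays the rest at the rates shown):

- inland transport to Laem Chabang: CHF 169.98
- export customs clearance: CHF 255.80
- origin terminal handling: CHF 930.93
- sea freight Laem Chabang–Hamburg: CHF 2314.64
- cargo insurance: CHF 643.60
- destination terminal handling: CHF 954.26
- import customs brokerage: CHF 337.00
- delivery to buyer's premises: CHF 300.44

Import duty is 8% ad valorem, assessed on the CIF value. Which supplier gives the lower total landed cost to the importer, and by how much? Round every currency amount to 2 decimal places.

Supplier A is cheaper by CHF 1932.07

Supplier A (EXW):
CIF value = EXW price + inland to port + export clearance + origin terminal + freight + insurance = 47077.68 + 169.98 + 255.80 + 930.93 + 2314.64 + 643.60 = 51392.63
Import duty = 51392.63 × 8% = 4111.41
Buyer bears (A): 169.98 + 255.80 + 930.93 + 2314.64 + 643.60 + 954.26 + 337.00 + 300.44 = 5906.65
Landed cost (A) = invoice 47077.68 + 5906.65 + duty 4111.41 = 57095.74
Supplier B (CFR):
CIF value = CFR price + insurance = 52537.98 + 643.60 = 53181.58
Import duty = 53181.58 × 8% = 4254.53
Buyer bears (B): 643.60 + 954.26 + 337.00 + 300.44 = 2235.30
Landed cost (B) = invoice 52537.98 + 2235.30 + duty 4254.53 = 59027.81
Difference = |57095.74 − 59027.81| = 1932.07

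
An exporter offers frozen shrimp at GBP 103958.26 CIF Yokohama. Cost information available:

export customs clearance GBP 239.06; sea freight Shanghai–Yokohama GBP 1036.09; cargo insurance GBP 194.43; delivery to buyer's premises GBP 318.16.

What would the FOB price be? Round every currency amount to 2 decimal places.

Not relevant to the conversion: export clearance — on the seller under both CIF and FOB; already in the CIF price and stays in the FOB price. delivery — on the buyer under both terms; not part of either seller's price.
From CIF to FOB, the seller no longer bears: freight, insurance.
FOB price = 103958.26 − 1036.09 − 194.43 = 102727.74

FOB price: GBP 102727.74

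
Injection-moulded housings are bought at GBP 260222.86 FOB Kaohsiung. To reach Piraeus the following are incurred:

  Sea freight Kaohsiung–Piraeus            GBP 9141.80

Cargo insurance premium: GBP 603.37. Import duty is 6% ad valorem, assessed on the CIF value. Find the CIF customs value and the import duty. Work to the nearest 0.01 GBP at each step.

CIF value: GBP 269968.03; import duty: GBP 16198.08

CIF = FOB price + freight + insurance
CIF = 260222.86 + 9141.80 + 603.37 = 269968.03
Import duty = 269968.03 × 6% = 16198.08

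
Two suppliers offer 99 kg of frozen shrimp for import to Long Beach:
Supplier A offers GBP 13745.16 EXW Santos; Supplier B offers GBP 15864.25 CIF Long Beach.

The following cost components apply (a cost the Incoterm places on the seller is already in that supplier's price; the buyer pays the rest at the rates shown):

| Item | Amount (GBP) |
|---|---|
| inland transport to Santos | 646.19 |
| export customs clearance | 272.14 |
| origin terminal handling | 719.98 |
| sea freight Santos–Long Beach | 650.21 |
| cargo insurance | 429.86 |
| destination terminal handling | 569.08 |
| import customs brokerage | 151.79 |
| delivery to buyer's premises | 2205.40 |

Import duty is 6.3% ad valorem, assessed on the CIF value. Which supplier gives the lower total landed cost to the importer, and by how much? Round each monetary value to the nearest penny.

Supplier B is cheaper by GBP 637.04

Supplier A (EXW):
CIF value = EXW price + inland to port + export clearance + origin terminal + freight + insurance = 13745.16 + 646.19 + 272.14 + 719.98 + 650.21 + 429.86 = 16463.54
Import duty = 16463.54 × 6.3% = 1037.20
Buyer bears (A): 646.19 + 272.14 + 719.98 + 650.21 + 429.86 + 569.08 + 151.79 + 2205.40 = 5644.65
Landed cost (A) = invoice 13745.16 + 5644.65 + duty 1037.20 = 20427.01
Supplier B (CIF):
The CIF price already equals the CIF value: 15864.25
Import duty = 15864.25 × 6.3% = 999.45
Buyer bears (B): 569.08 + 151.79 + 2205.40 = 2926.27
Landed cost (B) = invoice 15864.25 + 2926.27 + duty 999.45 = 19789.97
Difference = |20427.01 − 19789.97| = 637.04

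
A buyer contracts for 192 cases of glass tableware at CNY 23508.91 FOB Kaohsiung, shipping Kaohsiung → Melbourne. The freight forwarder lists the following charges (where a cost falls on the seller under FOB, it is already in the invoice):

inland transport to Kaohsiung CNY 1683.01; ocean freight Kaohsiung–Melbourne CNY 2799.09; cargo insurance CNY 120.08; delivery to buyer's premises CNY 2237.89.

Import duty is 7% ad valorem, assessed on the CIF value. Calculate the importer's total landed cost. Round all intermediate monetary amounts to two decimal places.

FOB: the seller bears costs until goods are on board at the origin port; the buyer bears freight, insurance and all costs thereafter.
Already in the invoice (seller's account under FOB): inland to port — exclude.
CIF value = FOB price + freight + insurance = 23508.91 + 2799.09 + 120.08 = 26428.08
Import duty = 26428.08 × 7% = 1849.97
Buyer bears: freight 2799.09 + insurance 120.08 + delivery 2237.89 + duty 1849.97 = 7007.03
Landed cost = invoice 23508.91 + 7007.03 = 30515.94

Total landed cost: CNY 30515.94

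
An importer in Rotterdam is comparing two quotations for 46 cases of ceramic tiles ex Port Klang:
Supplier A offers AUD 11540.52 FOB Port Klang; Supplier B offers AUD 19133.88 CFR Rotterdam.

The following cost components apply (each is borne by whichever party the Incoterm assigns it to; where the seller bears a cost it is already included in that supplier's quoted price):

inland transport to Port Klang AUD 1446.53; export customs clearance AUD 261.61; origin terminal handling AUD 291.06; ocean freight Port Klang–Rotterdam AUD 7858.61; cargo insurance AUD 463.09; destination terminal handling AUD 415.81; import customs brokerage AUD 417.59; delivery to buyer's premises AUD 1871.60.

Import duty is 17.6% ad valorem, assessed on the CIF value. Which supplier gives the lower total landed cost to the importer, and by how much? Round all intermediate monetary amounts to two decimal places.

Supplier B is cheaper by AUD 311.93

Supplier A (FOB):
CIF value = FOB price + freight + insurance = 11540.52 + 7858.61 + 463.09 = 19862.22
Import duty = 19862.22 × 17.6% = 3495.75
Buyer bears (A): 7858.61 + 463.09 + 415.81 + 417.59 + 1871.60 = 11026.70
Landed cost (A) = invoice 11540.52 + 11026.70 + duty 3495.75 = 26062.97
Supplier B (CFR):
CIF value = CFR price + insurance = 19133.88 + 463.09 = 19596.97
Import duty = 19596.97 × 17.6% = 3449.07
Buyer bears (B): 463.09 + 415.81 + 417.59 + 1871.60 = 3168.09
Landed cost (B) = invoice 19133.88 + 3168.09 + duty 3449.07 = 25751.04
Difference = |26062.97 − 25751.04| = 311.93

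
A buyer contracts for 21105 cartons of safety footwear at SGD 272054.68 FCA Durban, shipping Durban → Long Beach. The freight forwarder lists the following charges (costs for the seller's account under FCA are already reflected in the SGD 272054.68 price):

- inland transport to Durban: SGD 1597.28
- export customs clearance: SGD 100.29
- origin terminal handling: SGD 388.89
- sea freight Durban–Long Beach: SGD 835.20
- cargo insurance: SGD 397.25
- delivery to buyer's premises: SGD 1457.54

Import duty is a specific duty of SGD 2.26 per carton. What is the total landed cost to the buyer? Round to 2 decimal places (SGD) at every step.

Total landed cost: SGD 322830.86

FCA: the seller delivers export-cleared goods to the carrier; the buyer bears costs from that point.
Already in the invoice (seller's account under FCA): inland to port, export clearance — exclude.
CIF value = FCA price + origin terminal + freight + insurance = 272054.68 + 388.89 + 835.20 + 397.25 = 273676.02
Import duty = 21105 × 2.26 = 47697.30
Buyer bears: origin terminal 388.89 + freight 835.20 + insurance 397.25 + delivery 1457.54 + duty 47697.30 = 50776.18
Landed cost = invoice 272054.68 + 50776.18 = 322830.86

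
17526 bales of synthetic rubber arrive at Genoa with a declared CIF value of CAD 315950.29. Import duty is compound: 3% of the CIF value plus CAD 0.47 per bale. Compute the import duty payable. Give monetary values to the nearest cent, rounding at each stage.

Import duty: CAD 17715.73

Ad valorem component: 315950.29 × 3% = 9478.51
Specific component: 17526 × 0.47 = 8237.22
Import duty = 9478.51 + 8237.22 = 17715.73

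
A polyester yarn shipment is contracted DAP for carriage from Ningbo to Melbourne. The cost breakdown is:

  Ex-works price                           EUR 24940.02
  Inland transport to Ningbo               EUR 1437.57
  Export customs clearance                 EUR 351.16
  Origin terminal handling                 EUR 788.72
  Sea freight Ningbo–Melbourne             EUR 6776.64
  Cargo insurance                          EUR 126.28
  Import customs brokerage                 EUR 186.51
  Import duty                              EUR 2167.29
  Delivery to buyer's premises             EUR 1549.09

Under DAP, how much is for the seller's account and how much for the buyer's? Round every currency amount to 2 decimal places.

Seller: EUR 35969.48; buyer: EUR 2353.80

DAP: the seller bears all costs to the named destination except import duty and clearance.
Seller's account: goods 24940.02 + inland to port 1437.57 + export clearance 351.16 + origin terminal 788.72 + freight 6776.64 + insurance 126.28 + delivery 1549.09 = 35969.48
Buyer's account: brokerage 186.51 + duty 2167.29 = 2353.80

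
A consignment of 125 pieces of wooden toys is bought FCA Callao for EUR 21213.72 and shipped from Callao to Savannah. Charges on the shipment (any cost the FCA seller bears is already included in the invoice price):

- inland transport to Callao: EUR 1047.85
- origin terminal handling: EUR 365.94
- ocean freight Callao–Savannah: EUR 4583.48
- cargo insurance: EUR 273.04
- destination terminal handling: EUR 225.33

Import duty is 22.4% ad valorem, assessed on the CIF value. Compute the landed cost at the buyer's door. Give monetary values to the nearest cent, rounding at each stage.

FCA: the seller delivers export-cleared goods to the carrier; the buyer bears costs from that point.
Already in the invoice (seller's account under FCA): inland to port — exclude.
CIF value = FCA price + origin terminal + freight + insurance = 21213.72 + 365.94 + 4583.48 + 273.04 = 26436.18
Import duty = 26436.18 × 22.4% = 5921.70
Buyer bears: origin terminal 365.94 + freight 4583.48 + insurance 273.04 + destination terminal 225.33 + duty 5921.70 = 11369.49
Landed cost = invoice 21213.72 + 11369.49 = 32583.21

Total landed cost: EUR 32583.21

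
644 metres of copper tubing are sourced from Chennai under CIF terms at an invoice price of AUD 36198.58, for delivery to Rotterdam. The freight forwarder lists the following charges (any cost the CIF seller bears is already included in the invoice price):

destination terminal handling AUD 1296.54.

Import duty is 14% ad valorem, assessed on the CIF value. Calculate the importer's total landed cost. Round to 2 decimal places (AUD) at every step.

CIF: the seller pays costs through ocean freight and marine insurance to the destination port.
The CIF price already equals the CIF value: 36198.58
Import duty = 36198.58 × 14% = 5067.80
Buyer bears: destination terminal 1296.54 + duty 5067.80 = 6364.34
Landed cost = invoice 36198.58 + 6364.34 = 42562.92

Total landed cost: AUD 42562.92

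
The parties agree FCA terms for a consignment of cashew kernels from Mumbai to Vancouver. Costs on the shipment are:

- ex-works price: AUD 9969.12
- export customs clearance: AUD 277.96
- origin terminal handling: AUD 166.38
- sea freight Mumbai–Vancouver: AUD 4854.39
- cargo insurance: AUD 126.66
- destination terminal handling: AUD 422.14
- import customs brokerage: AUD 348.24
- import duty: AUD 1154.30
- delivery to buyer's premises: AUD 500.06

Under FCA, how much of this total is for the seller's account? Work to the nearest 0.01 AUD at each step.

Seller's account: AUD 10247.08

FCA: the seller delivers export-cleared goods to the carrier; the buyer bears costs from that point.
Seller's account: goods 9969.12 + export clearance 277.96 = 10247.08
Buyer's account: origin terminal 166.38 + freight 4854.39 + insurance 126.66 + destination terminal 422.14 + brokerage 348.24 + duty 1154.30 + delivery 500.06 = 7572.17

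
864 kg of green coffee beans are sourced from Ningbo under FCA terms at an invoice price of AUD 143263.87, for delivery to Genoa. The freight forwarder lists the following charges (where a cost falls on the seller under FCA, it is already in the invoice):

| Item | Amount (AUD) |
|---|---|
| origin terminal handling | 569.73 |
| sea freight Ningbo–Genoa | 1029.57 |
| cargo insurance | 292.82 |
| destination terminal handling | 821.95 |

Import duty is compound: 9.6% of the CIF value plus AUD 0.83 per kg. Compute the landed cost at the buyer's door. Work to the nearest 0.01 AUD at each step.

FCA: the seller delivers export-cleared goods to the carrier; the buyer bears costs from that point.
CIF value = FCA price + origin terminal + freight + insurance = 143263.87 + 569.73 + 1029.57 + 292.82 = 145155.99
Ad valorem component: 145155.99 × 9.6% = 13934.98
Specific component: 864 × 0.83 = 717.12
Import duty = 13934.98 + 717.12 = 14652.10
Buyer bears: origin terminal 569.73 + freight 1029.57 + insurance 292.82 + destination terminal 821.95 + duty 14652.10 = 17366.17
Landed cost = invoice 143263.87 + 17366.17 = 160630.04

Total landed cost: AUD 160630.04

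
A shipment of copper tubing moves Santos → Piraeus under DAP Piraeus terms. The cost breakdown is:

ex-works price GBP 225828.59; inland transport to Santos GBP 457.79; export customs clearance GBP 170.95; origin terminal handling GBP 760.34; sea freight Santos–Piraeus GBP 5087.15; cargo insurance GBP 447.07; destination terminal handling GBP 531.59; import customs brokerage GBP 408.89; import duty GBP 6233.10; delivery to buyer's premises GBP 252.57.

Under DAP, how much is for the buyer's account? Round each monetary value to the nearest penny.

Buyer's account: GBP 6641.99

DAP: the seller bears all costs to the named destination except import duty and clearance.
Seller's account: goods 225828.59 + inland to port 457.79 + export clearance 170.95 + origin terminal 760.34 + freight 5087.15 + insurance 447.07 + destination terminal 531.59 + delivery 252.57 = 233536.05
Buyer's account: brokerage 408.89 + duty 6233.10 = 6641.99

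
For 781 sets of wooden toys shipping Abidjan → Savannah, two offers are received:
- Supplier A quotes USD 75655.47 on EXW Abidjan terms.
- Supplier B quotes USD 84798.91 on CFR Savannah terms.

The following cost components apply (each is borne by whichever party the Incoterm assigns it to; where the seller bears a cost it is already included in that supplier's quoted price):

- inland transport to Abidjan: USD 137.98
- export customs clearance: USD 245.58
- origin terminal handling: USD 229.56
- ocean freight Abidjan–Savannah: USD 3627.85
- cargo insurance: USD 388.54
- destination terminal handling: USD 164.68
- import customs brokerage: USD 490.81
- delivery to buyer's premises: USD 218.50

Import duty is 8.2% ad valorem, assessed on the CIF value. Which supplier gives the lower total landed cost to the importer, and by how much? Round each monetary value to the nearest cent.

Supplier A is cheaper by USD 5304.47

Supplier A (EXW):
CIF value = EXW price + inland to port + export clearance + origin terminal + freight + insurance = 75655.47 + 137.98 + 245.58 + 229.56 + 3627.85 + 388.54 = 80284.98
Import duty = 80284.98 × 8.2% = 6583.37
Buyer bears (A): 137.98 + 245.58 + 229.56 + 3627.85 + 388.54 + 164.68 + 490.81 + 218.50 = 5503.50
Landed cost (A) = invoice 75655.47 + 5503.50 + duty 6583.37 = 87742.34
Supplier B (CFR):
CIF value = CFR price + insurance = 84798.91 + 388.54 = 85187.45
Import duty = 85187.45 × 8.2% = 6985.37
Buyer bears (B): 388.54 + 164.68 + 490.81 + 218.50 = 1262.53
Landed cost (B) = invoice 84798.91 + 1262.53 + duty 6985.37 = 93046.81
Difference = |87742.34 − 93046.81| = 5304.47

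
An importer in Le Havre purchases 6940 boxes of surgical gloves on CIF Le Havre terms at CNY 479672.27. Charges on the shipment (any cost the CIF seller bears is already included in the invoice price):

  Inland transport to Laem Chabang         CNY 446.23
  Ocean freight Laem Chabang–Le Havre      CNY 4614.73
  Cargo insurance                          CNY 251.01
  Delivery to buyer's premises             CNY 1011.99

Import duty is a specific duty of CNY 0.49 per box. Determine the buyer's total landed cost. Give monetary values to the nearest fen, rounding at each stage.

Total landed cost: CNY 484084.86

CIF: the seller pays costs through ocean freight and marine insurance to the destination port.
Already in the invoice (seller's account under CIF): inland to port, freight, insurance — exclude.
The CIF price already equals the CIF value: 479672.27
Import duty = 6940 × 0.49 = 3400.60
Buyer bears: delivery 1011.99 + duty 3400.60 = 4412.59
Landed cost = invoice 479672.27 + 4412.59 = 484084.86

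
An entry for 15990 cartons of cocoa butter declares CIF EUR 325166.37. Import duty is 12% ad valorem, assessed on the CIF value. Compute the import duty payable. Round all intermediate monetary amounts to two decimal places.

Import duty: EUR 39019.96

Import duty = 325166.37 × 12% = 39019.96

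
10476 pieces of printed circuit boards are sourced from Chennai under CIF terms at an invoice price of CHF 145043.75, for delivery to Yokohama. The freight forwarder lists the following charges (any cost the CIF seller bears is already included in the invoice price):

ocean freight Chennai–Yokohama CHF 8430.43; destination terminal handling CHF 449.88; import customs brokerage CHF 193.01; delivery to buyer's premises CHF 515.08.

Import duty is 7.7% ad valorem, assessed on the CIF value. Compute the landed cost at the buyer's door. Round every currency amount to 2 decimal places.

CIF: the seller pays costs through ocean freight and marine insurance to the destination port.
Already in the invoice (seller's account under CIF): freight — exclude.
The CIF price already equals the CIF value: 145043.75
Import duty = 145043.75 × 7.7% = 11168.37
Buyer bears: destination terminal 449.88 + brokerage 193.01 + delivery 515.08 + duty 11168.37 = 12326.34
Landed cost = invoice 145043.75 + 12326.34 = 157370.09

Total landed cost: CHF 157370.09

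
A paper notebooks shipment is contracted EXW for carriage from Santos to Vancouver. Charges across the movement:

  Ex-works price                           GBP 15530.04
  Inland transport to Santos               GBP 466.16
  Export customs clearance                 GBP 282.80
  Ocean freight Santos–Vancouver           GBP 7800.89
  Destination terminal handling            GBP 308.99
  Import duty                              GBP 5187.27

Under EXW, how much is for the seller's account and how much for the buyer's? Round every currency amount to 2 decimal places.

EXW: the seller makes goods available at their premises; the buyer bears all onward costs.
Seller's account: goods 15530.04 = 15530.04
Buyer's account: inland to port 466.16 + export clearance 282.80 + freight 7800.89 + destination terminal 308.99 + duty 5187.27 = 14046.11

Seller: GBP 15530.04; buyer: GBP 14046.11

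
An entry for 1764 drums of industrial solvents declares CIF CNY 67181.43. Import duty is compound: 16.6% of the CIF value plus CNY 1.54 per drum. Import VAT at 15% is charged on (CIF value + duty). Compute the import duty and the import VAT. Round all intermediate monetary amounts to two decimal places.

Import duty: CNY 13868.68; import VAT: CNY 12157.52

Ad valorem component: 67181.43 × 16.6% = 11152.12
Specific component: 1764 × 1.54 = 2716.56
Import duty = 11152.12 + 2716.56 = 13868.68
VAT base = CIF + duty = 67181.43 + 13868.68 = 81050.11
Import VAT = 81050.11 × 15% = 12157.52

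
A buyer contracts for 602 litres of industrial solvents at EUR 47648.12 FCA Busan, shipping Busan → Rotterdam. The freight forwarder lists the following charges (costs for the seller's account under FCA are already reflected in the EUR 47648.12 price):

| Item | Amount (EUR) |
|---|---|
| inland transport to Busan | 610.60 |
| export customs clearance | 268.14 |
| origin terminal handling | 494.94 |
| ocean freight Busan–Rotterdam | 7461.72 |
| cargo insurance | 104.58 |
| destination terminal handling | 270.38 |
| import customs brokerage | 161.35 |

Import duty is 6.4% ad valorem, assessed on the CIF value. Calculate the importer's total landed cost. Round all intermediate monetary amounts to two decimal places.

Total landed cost: EUR 59706.49

FCA: the seller delivers export-cleared goods to the carrier; the buyer bears costs from that point.
Already in the invoice (seller's account under FCA): inland to port, export clearance — exclude.
CIF value = FCA price + origin terminal + freight + insurance = 47648.12 + 494.94 + 7461.72 + 104.58 = 55709.36
Import duty = 55709.36 × 6.4% = 3565.40
Buyer bears: origin terminal 494.94 + freight 7461.72 + insurance 104.58 + destination terminal 270.38 + brokerage 161.35 + duty 3565.40 = 12058.37
Landed cost = invoice 47648.12 + 12058.37 = 59706.49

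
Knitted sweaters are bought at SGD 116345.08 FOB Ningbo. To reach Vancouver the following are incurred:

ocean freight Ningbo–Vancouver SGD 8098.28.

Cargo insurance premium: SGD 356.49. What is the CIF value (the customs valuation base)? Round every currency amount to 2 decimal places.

CIF value: SGD 124799.85

CIF = FOB price + freight + insurance
CIF = 116345.08 + 8098.28 + 356.49 = 124799.85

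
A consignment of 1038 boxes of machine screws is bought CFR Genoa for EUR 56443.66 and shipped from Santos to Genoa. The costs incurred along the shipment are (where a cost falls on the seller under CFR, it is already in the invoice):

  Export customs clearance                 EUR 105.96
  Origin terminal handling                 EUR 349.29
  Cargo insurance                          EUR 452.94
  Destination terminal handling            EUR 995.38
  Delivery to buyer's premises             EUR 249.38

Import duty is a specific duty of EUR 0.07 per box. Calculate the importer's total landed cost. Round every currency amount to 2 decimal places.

CFR: the seller pays costs through ocean freight to the destination port, but not insurance.
Already in the invoice (seller's account under CFR): export clearance, origin terminal — exclude.
CIF value = CFR price + insurance = 56443.66 + 452.94 = 56896.60
Import duty = 1038 × 0.07 = 72.66
Buyer bears: insurance 452.94 + destination terminal 995.38 + delivery 249.38 + duty 72.66 = 1770.36
Landed cost = invoice 56443.66 + 1770.36 = 58214.02

Total landed cost: EUR 58214.02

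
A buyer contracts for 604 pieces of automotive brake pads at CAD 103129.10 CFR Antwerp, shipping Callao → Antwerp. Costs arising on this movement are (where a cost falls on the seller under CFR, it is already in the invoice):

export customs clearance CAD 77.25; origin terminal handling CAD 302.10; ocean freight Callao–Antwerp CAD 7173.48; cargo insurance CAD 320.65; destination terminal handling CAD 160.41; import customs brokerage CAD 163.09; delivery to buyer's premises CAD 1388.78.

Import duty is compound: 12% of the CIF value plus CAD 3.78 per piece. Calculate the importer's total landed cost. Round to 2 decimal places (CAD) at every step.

Total landed cost: CAD 119859.12

CFR: the seller pays costs through ocean freight to the destination port, but not insurance.
Already in the invoice (seller's account under CFR): export clearance, origin terminal, freight — exclude.
CIF value = CFR price + insurance = 103129.10 + 320.65 = 103449.75
Ad valorem component: 103449.75 × 12% = 12413.97
Specific component: 604 × 3.78 = 2283.12
Import duty = 12413.97 + 2283.12 = 14697.09
Buyer bears: insurance 320.65 + destination terminal 160.41 + brokerage 163.09 + delivery 1388.78 + duty 14697.09 = 16730.02
Landed cost = invoice 103129.10 + 16730.02 = 119859.12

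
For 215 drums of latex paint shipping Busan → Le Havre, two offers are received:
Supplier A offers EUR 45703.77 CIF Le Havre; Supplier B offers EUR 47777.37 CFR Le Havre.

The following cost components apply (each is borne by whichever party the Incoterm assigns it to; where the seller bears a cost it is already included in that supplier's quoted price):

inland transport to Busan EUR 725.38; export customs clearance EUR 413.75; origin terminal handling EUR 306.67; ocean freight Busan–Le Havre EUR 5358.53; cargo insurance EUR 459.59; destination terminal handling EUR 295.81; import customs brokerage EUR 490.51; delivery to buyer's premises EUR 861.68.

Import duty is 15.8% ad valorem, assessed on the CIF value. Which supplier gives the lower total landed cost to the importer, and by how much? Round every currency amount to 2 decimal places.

Supplier A is cheaper by EUR 2933.43

Supplier A (CIF):
The CIF price already equals the CIF value: 45703.77
Import duty = 45703.77 × 15.8% = 7221.20
Buyer bears (A): 295.81 + 490.51 + 861.68 = 1648.00
Landed cost (A) = invoice 45703.77 + 1648.00 + duty 7221.20 = 54572.97
Supplier B (CFR):
CIF value = CFR price + insurance = 47777.37 + 459.59 = 48236.96
Import duty = 48236.96 × 15.8% = 7621.44
Buyer bears (B): 459.59 + 295.81 + 490.51 + 861.68 = 2107.59
Landed cost (B) = invoice 47777.37 + 2107.59 + duty 7621.44 = 57506.40
Difference = |54572.97 − 57506.40| = 2933.43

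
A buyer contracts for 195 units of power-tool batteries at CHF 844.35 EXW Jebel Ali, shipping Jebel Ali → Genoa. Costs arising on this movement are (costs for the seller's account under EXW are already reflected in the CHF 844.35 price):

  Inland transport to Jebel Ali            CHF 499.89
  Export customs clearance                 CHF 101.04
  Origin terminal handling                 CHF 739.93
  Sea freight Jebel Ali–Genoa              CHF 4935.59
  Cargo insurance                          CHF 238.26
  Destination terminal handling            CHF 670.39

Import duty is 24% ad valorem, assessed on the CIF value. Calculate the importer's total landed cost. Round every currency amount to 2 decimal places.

Total landed cost: CHF 9795.62

EXW: the seller makes goods available at their premises; the buyer bears all onward costs.
CIF value = EXW price + inland to port + export clearance + origin terminal + freight + insurance = 844.35 + 499.89 + 101.04 + 739.93 + 4935.59 + 238.26 = 7359.06
Import duty = 7359.06 × 24% = 1766.17
Buyer bears: inland to port 499.89 + export clearance 101.04 + origin terminal 739.93 + freight 4935.59 + insurance 238.26 + destination terminal 670.39 + duty 1766.17 = 8951.27
Landed cost = invoice 844.35 + 8951.27 = 9795.62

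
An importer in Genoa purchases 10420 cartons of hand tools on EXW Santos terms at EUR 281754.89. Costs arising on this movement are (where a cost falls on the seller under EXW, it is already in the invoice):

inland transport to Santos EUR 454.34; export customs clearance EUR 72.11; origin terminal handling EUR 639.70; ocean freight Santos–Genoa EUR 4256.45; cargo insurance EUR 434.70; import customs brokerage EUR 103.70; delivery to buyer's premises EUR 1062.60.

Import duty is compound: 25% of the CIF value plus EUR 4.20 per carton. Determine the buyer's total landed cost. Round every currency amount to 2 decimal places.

Total landed cost: EUR 404445.54

EXW: the seller makes goods available at their premises; the buyer bears all onward costs.
CIF value = EXW price + inland to port + export clearance + origin terminal + freight + insurance = 281754.89 + 454.34 + 72.11 + 639.70 + 4256.45 + 434.70 = 287612.19
Ad valorem component: 287612.19 × 25% = 71903.05
Specific component: 10420 × 4.20 = 43764.00
Import duty = 71903.05 + 43764.00 = 115667.05
Buyer bears: inland to port 454.34 + export clearance 72.11 + origin terminal 639.70 + freight 4256.45 + insurance 434.70 + brokerage 103.70 + delivery 1062.60 + duty 115667.05 = 122690.65
Landed cost = invoice 281754.89 + 122690.65 = 404445.54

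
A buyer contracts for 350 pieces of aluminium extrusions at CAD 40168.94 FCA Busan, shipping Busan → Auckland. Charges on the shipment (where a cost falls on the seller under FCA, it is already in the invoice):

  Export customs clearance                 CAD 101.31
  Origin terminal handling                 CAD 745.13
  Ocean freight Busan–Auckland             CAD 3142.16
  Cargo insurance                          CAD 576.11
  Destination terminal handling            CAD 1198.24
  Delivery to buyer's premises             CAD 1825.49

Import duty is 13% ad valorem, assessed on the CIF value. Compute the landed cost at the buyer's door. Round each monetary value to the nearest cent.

Total landed cost: CAD 53458.27

FCA: the seller delivers export-cleared goods to the carrier; the buyer bears costs from that point.
Already in the invoice (seller's account under FCA): export clearance — exclude.
CIF value = FCA price + origin terminal + freight + insurance = 40168.94 + 745.13 + 3142.16 + 576.11 = 44632.34
Import duty = 44632.34 × 13% = 5802.20
Buyer bears: origin terminal 745.13 + freight 3142.16 + insurance 576.11 + destination terminal 1198.24 + delivery 1825.49 + duty 5802.20 = 13289.33
Landed cost = invoice 40168.94 + 13289.33 = 53458.27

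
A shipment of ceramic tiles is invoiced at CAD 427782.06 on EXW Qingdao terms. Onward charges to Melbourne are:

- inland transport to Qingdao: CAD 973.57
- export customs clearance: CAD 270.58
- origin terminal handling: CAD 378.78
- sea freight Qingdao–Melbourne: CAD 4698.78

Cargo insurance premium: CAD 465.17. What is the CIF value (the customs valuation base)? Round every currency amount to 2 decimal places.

CIF value: CAD 434568.94

CIF = EXW price + pre-shipment costs + freight + insurance
CIF = 427782.06 + 973.57 + 270.58 + 378.78 + 4698.78 + 465.17 = 434568.94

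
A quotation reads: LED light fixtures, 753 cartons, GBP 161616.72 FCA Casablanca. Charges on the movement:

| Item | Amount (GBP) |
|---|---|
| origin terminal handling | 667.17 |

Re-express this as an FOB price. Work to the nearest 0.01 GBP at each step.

FOB price: GBP 162283.89

From FCA to FOB, the seller additionally bears: origin terminal.
FOB price = 161616.72 + 667.17 = 162283.89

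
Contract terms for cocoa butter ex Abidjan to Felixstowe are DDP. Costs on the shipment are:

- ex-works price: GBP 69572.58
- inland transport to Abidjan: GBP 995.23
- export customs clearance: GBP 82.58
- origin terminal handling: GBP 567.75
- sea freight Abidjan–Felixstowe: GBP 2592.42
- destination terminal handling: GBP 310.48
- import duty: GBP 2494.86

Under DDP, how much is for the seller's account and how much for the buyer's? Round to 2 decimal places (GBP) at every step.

Seller: GBP 76615.90; buyer: GBP 0.00

DDP: the seller bears all costs including import duty.
Seller's account: goods 69572.58 + inland to port 995.23 + export clearance 82.58 + origin terminal 567.75 + freight 2592.42 + destination terminal 310.48 + duty 2494.86 = 76615.90
Buyer's account: 0.00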